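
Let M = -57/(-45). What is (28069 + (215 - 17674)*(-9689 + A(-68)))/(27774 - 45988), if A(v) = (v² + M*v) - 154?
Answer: -99268277/19515 ≈ -5086.8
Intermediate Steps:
M = 19/15 (M = -57*(-1/45) = 19/15 ≈ 1.2667)
A(v) = -154 + v² + 19*v/15 (A(v) = (v² + 19*v/15) - 154 = -154 + v² + 19*v/15)
(28069 + (215 - 17674)*(-9689 + A(-68)))/(27774 - 45988) = (28069 + (215 - 17674)*(-9689 + (-154 + (-68)² + (19/15)*(-68))))/(27774 - 45988) = (28069 - 17459*(-9689 + (-154 + 4624 - 1292/15)))/(-18214) = (28069 - 17459*(-9689 + 65758/15))*(-1/18214) = (28069 - 17459*(-79577/15))*(-1/18214) = (28069 + 1389334843/15)*(-1/18214) = (1389755878/15)*(-1/18214) = -99268277/19515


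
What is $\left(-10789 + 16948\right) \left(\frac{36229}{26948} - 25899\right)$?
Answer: $- \frac{4298304651657}{26948} \approx -1.595 \cdot 10^{8}$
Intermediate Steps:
$\left(-10789 + 16948\right) \left(\frac{36229}{26948} - 25899\right) = 6159 \left(36229 \cdot \frac{1}{26948} - 25899\right) = 6159 \left(\frac{36229}{26948} - 25899\right) = 6159 \left(- \frac{697890023}{26948}\right) = - \frac{4298304651657}{26948}$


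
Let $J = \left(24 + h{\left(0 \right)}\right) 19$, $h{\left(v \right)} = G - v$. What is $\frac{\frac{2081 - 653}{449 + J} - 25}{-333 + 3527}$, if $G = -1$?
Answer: $- \frac{10361}{1414942} \approx -0.0073226$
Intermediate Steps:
$h{\left(v \right)} = -1 - v$
$J = 437$ ($J = \left(24 - 1\right) 19 = 23 \cdot 19 = 437$)
$\frac{\frac{2081 - 653}{449 + J} - 25}{-333 + 3527} = \frac{\frac{2081 - 653}{449 + 437} - 25}{-333 + 3527} = \frac{\frac{1428}{886} - 25}{3194} = \left(1428 \cdot \frac{1}{886} - 25\right) \frac{1}{3194} = \left(\frac{714}{443} - 25\right) \frac{1}{3194} = \left(- \frac{10361}{443}\right) \frac{1}{3194} = - \frac{10361}{1414942}$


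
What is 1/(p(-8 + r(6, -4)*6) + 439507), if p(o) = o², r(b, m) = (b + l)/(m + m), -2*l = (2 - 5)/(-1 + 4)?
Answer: 64/28139057 ≈ 2.2744e-6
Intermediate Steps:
l = ½ (l = -(2 - 5)/(2*(-1 + 4)) = -(-3)/(2*3) = -½*(-1) = ½ ≈ 0.50000)
r(b, m) = (½ + b)/(2*m) (r(b, m) = (b + ½)/(m + m) = (½ + b)/((2*m)) = (½ + b)*(1/(2*m)) = (½ + b)/(2*m))
1/(p(-8 + r(6, -4)*6) + 439507) = 1/((-8 + ((¼)*(1 + 2*6)/(-4))*6)² + 439507) = 1/((-8 + ((¼)*(-¼)*(1 + 12))*6)² + 439507) = 1/((-8 + ((¼)*(-¼)*13)*6)² + 439507) = 1/((-8 - 13/16*6)² + 439507) = 1/((-8 - 39/8)² + 439507) = 1/((-103/8)² + 439507) = 1/(10609/64 + 439507) = 1/(28139057/64) = 64/28139057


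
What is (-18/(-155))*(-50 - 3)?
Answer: -954/155 ≈ -6.1548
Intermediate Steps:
(-18/(-155))*(-50 - 3) = -18*(-1/155)*(-53) = (18/155)*(-53) = -954/155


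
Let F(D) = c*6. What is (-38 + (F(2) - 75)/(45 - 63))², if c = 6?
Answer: 46225/36 ≈ 1284.0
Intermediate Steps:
F(D) = 36 (F(D) = 6*6 = 36)
(-38 + (F(2) - 75)/(45 - 63))² = (-38 + (36 - 75)/(45 - 63))² = (-38 - 39/(-18))² = (-38 - 39*(-1/18))² = (-38 + 13/6)² = (-215/6)² = 46225/36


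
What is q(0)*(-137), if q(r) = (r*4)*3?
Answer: 0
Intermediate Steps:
q(r) = 12*r (q(r) = (4*r)*3 = 12*r)
q(0)*(-137) = (12*0)*(-137) = 0*(-137) = 0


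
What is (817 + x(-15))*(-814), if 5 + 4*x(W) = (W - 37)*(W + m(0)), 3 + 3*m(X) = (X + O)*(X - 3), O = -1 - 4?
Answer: -1560845/2 ≈ -7.8042e+5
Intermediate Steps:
O = -5
m(X) = -1 + (-5 + X)*(-3 + X)/3 (m(X) = -1 + ((X - 5)*(X - 3))/3 = -1 + ((-5 + X)*(-3 + X))/3 = -1 + (-5 + X)*(-3 + X)/3)
x(W) = -5/4 + (-37 + W)*(4 + W)/4 (x(W) = -5/4 + ((W - 37)*(W + (4 - 8/3*0 + (⅓)*0²)))/4 = -5/4 + ((-37 + W)*(W + (4 + 0 + (⅓)*0)))/4 = -5/4 + ((-37 + W)*(W + (4 + 0 + 0)))/4 = -5/4 + ((-37 + W)*(W + 4))/4 = -5/4 + ((-37 + W)*(4 + W))/4 = -5/4 + (-37 + W)*(4 + W)/4)
(817 + x(-15))*(-814) = (817 + (-153/4 - 33/4*(-15) + (¼)*(-15)²))*(-814) = (817 + (-153/4 + 495/4 + (¼)*225))*(-814) = (817 + (-153/4 + 495/4 + 225/4))*(-814) = (817 + 567/4)*(-814) = (3835/4)*(-814) = -1560845/2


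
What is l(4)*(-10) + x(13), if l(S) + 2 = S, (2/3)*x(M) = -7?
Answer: -61/2 ≈ -30.500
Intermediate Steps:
x(M) = -21/2 (x(M) = (3/2)*(-7) = -21/2)
l(S) = -2 + S
l(4)*(-10) + x(13) = (-2 + 4)*(-10) - 21/2 = 2*(-10) - 21/2 = -20 - 21/2 = -61/2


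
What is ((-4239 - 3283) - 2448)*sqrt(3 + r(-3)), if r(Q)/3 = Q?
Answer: -9970*I*sqrt(6) ≈ -24421.0*I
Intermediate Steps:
r(Q) = 3*Q
((-4239 - 3283) - 2448)*sqrt(3 + r(-3)) = ((-4239 - 3283) - 2448)*sqrt(3 + 3*(-3)) = (-7522 - 2448)*sqrt(3 - 9) = -9970*I*sqrt(6)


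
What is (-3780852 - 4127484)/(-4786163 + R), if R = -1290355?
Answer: 1318056/1012753 ≈ 1.3015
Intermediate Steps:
(-3780852 - 4127484)/(-4786163 + R) = (-3780852 - 4127484)/(-4786163 - 1290355) = -7908336/(-6076518) = -7908336*(-1/6076518) = 1318056/1012753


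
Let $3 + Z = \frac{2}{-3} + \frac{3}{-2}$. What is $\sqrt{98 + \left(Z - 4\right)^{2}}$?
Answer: $\frac{\sqrt{6553}}{6} \approx 13.492$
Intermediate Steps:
$Z = - \frac{31}{6}$ ($Z = -3 + \left(\frac{2}{-3} + \frac{3}{-2}\right) = -3 + \left(2 \left(- \frac{1}{3}\right) + 3 \left(- \frac{1}{2}\right)\right) = -3 - \frac{13}{6} = - \frac{31}{6} \approx -5.1667$)
$\sqrt{98 + \left(Z - 4\right)^{2}} = \sqrt{98 + \left(- \frac{31}{6} - 4\right)^{2}} = \sqrt{98 + \left(- \frac{55}{6}\right)^{2}} = \sqrt{98 + \frac{3025}{36}} = \sqrt{\frac{6553}{36}} = \frac{\sqrt{6553}}{6}$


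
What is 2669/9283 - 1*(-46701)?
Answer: 433528052/9283 ≈ 46701.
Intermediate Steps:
2669/9283 - 1*(-46701) = 2669*(1/9283) + 46701 = 2669/9283 + 46701 = 433528052/9283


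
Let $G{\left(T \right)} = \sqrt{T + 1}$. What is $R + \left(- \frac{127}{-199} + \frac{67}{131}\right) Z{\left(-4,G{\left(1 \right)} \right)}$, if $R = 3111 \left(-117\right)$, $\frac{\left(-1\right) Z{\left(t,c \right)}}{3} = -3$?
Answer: $- \frac{9488507373}{26069} \approx -3.6398 \cdot 10^{5}$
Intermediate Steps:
$G{\left(T \right)} = \sqrt{1 + T}$
$Z{\left(t,c \right)} = 9$ ($Z{\left(t,c \right)} = \left(-3\right) \left(-3\right) = 9$)
$R = -363987$
$R + \left(- \frac{127}{-199} + \frac{67}{131}\right) Z{\left(-4,G{\left(1 \right)} \right)} = -363987 + \left(- \frac{127}{-199} + \frac{67}{131}\right) 9 = -363987 + \left(\left(-127\right) \left(- \frac{1}{199}\right) + 67 \cdot \frac{1}{131}\right) 9 = -363987 + \left(\frac{127}{199} + \frac{67}{131}\right) 9 = -363987 + \frac{29970}{26069} \cdot 9 = -363987 + \frac{269730}{26069} = - \frac{9488507373}{26069}$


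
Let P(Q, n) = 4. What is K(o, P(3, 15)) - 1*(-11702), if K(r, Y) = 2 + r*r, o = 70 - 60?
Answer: 11804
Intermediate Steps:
o = 10
K(r, Y) = 2 + r**2
K(o, P(3, 15)) - 1*(-11702) = (2 + 10**2) - 1*(-11702) = (2 + 100) + 11702 = 102 + 11702 = 11804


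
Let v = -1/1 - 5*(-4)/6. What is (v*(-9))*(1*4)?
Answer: -84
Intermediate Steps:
v = 7/3 (v = -1*1 + 20*(1/6) = -1 + 10/3 = 7/3 ≈ 2.3333)
(v*(-9))*(1*4) = ((7/3)*(-9))*(1*4) = -21*4 = -84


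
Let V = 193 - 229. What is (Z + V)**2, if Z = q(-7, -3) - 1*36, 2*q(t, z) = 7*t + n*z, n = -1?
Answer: 9025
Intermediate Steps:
q(t, z) = -z/2 + 7*t/2 (q(t, z) = (7*t - z)/2 = (-z + 7*t)/2 = -z/2 + 7*t/2)
V = -36
Z = -59 (Z = (-1/2*(-3) + (7/2)*(-7)) - 1*36 = (3/2 - 49/2) - 36 = -23 - 36 = -59)
(Z + V)**2 = (-59 - 36)**2 = (-95)**2 = 9025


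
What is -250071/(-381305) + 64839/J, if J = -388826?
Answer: 72510671751/148261297930 ≈ 0.48907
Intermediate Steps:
-250071/(-381305) + 64839/J = -250071/(-381305) + 64839/(-388826) = -250071*(-1/381305) + 64839*(-1/388826) = 250071/381305 - 64839/388826 = 72510671751/148261297930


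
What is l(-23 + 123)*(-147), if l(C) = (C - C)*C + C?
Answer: -14700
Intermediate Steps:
l(C) = C (l(C) = 0*C + C = 0 + C = C)
l(-23 + 123)*(-147) = (-23 + 123)*(-147) = 100*(-147) = -14700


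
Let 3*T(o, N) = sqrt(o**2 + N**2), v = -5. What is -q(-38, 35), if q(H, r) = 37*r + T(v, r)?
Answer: -1295 - 25*sqrt(2)/3 ≈ -1306.8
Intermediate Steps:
T(o, N) = sqrt(N**2 + o**2)/3 (T(o, N) = sqrt(o**2 + N**2)/3 = sqrt(N**2 + o**2)/3)
q(H, r) = 37*r + sqrt(25 + r**2)/3 (q(H, r) = 37*r + sqrt(r**2 + (-5)**2)/3 = 37*r + sqrt(r**2 + 25)/3 = 37*r + sqrt(25 + r**2)/3)
-q(-38, 35) = -(37*35 + sqrt(25 + 35**2)/3) = -(1295 + sqrt(25 + 1225)/3) = -(1295 + sqrt(1250)/3) = -(1295 + (25*sqrt(2))/3) = -(1295 + 25*sqrt(2)/3) = -1295 - 25*sqrt(2)/3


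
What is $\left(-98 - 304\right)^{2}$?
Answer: $161604$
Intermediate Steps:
$\left(-98 - 304\right)^{2} = \left(-402\right)^{2} = 161604$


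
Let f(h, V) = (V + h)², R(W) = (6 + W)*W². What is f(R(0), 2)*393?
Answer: 1572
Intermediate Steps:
R(W) = W²*(6 + W)
f(R(0), 2)*393 = (2 + 0²*(6 + 0))²*393 = (2 + 0*6)²*393 = (2 + 0)²*393 = 2²*393 = 4*393 = 1572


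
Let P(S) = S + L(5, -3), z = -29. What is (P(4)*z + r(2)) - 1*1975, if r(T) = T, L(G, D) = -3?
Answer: -2002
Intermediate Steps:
P(S) = -3 + S (P(S) = S - 3 = -3 + S)
(P(4)*z + r(2)) - 1*1975 = ((-3 + 4)*(-29) + 2) - 1*1975 = (1*(-29) + 2) - 1975 = (-29 + 2) - 1975 = -27 - 1975 = -2002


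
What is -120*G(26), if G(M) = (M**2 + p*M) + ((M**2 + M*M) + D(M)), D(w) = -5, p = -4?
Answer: -230280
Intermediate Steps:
G(M) = -5 - 4*M + 3*M**2 (G(M) = (M**2 - 4*M) + ((M**2 + M*M) - 5) = (M**2 - 4*M) + ((M**2 + M**2) - 5) = (M**2 - 4*M) + (2*M**2 - 5) = (M**2 - 4*M) + (-5 + 2*M**2) = -5 - 4*M + 3*M**2)
-120*G(26) = -120*(-5 - 4*26 + 3*26**2) = -120*(-5 - 104 + 3*676) = -120*(-5 - 104 + 2028) = -120*1919 = -230280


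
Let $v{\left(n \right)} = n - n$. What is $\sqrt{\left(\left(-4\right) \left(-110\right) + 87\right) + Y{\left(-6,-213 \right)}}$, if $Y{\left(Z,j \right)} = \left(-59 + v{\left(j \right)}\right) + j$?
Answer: $\sqrt{255} \approx 15.969$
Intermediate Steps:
$v{\left(n \right)} = 0$
$Y{\left(Z,j \right)} = -59 + j$ ($Y{\left(Z,j \right)} = \left(-59 + 0\right) + j = -59 + j$)
$\sqrt{\left(\left(-4\right) \left(-110\right) + 87\right) + Y{\left(-6,-213 \right)}} = \sqrt{\left(\left(-4\right) \left(-110\right) + 87\right) - 272} = \sqrt{\left(440 + 87\right) - 272} = \sqrt{527 - 272} = \sqrt{255}$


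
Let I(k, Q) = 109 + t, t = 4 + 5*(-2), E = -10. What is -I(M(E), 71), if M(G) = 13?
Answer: -103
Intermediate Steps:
t = -6 (t = 4 - 10 = -6)
I(k, Q) = 103 (I(k, Q) = 109 - 6 = 103)
-I(M(E), 71) = -1*103 = -103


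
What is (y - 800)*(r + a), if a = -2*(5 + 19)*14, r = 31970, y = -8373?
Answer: -287096554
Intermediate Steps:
a = -672 (a = -2*24*14 = -48*14 = -672)
(y - 800)*(r + a) = (-8373 - 800)*(31970 - 672) = -9173*31298 = -287096554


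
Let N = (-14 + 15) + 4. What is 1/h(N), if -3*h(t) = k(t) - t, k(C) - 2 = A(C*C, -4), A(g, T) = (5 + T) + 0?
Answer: 3/2 ≈ 1.5000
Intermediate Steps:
N = 5 (N = 1 + 4 = 5)
A(g, T) = 5 + T
k(C) = 3 (k(C) = 2 + (5 - 4) = 2 + 1 = 3)
h(t) = -1 + t/3 (h(t) = -(3 - t)/3 = -1 + t/3)
1/h(N) = 1/(-1 + (⅓)*5) = 1/(-1 + 5/3) = 1/(⅔) = 3/2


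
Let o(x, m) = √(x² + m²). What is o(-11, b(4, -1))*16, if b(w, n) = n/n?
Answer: 16*√122 ≈ 176.73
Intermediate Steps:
b(w, n) = 1
o(x, m) = √(m² + x²)
o(-11, b(4, -1))*16 = √(1² + (-11)²)*16 = √(1 + 121)*16 = √122*16 = 16*√122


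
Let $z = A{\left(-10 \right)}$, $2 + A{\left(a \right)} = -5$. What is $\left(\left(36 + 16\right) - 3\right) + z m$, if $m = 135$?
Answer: $-896$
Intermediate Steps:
$A{\left(a \right)} = -7$ ($A{\left(a \right)} = -2 - 5 = -7$)
$z = -7$
$\left(\left(36 + 16\right) - 3\right) + z m = \left(\left(36 + 16\right) - 3\right) - 945 = \left(52 - 3\right) - 945 = 49 - 945 = -896$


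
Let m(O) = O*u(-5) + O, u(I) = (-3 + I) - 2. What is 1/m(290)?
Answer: -1/2610 ≈ -0.00038314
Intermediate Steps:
u(I) = -5 + I
m(O) = -9*O (m(O) = O*(-5 - 5) + O = O*(-10) + O = -10*O + O = -9*O)
1/m(290) = 1/(-9*290) = 1/(-2610) = -1/2610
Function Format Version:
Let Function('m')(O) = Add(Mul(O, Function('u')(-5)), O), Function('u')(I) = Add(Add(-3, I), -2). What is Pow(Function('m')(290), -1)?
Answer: Rational(-1, 2610) ≈ -0.00038314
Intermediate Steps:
Function('u')(I) = Add(-5, I)
Function('m')(O) = Mul(-9, O) (Function('m')(O) = Add(Mul(O, Add(-5, -5)), O) = Add(Mul(O, -10), O) = Add(Mul(-10, O), O) = Mul(-9, O))
Pow(Function('m')(290), -1) = Pow(Mul(-9, 290), -1) = Pow(-2610, -1) = Rational(-1, 2610)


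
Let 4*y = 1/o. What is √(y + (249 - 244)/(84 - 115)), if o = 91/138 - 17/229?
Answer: √349589119966/1146566 ≈ 0.51568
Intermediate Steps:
o = 18493/31602 (o = 91*(1/138) - 17*1/229 = 91/138 - 17/229 = 18493/31602 ≈ 0.58518)
y = 15801/36986 (y = 1/(4*(18493/31602)) = (¼)*(31602/18493) = 15801/36986 ≈ 0.42722)
√(y + (249 - 244)/(84 - 115)) = √(15801/36986 + (249 - 244)/(84 - 115)) = √(15801/36986 + 5/(-31)) = √(15801/36986 + 5*(-1/31)) = √(15801/36986 - 5/31) = √(304901/1146566) = √349589119966/1146566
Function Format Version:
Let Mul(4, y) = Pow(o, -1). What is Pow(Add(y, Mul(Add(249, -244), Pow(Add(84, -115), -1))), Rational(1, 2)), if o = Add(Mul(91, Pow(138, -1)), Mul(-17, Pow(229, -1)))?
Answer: Mul(Rational(1, 1146566), Pow(349589119966, Rational(1, 2))) ≈ 0.51568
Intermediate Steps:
o = Rational(18493, 31602) (o = Add(Mul(91, Rational(1, 138)), Mul(-17, Rational(1, 229))) = Add(Rational(91, 138), Rational(-17, 229)) = Rational(18493, 31602) ≈ 0.58518)
y = Rational(15801, 36986) (y = Mul(Rational(1, 4), Pow(Rational(18493, 31602), -1)) = Mul(Rational(1, 4), Rational(31602, 18493)) = Rational(15801, 36986) ≈ 0.42722)
Pow(Add(y, Mul(Add(249, -244), Pow(Add(84, -115), -1))), Rational(1, 2)) = Pow(Add(Rational(15801, 36986), Mul(Add(249, -244), Pow(Add(84, -115), -1))), Rational(1, 2)) = Pow(Add(Rational(15801, 36986), Mul(5, Pow(-31, -1))), Rational(1, 2)) = Pow(Add(Rational(15801, 36986), Mul(5, Rational(-1, 31))), Rational(1, 2)) = Pow(Add(Rational(15801, 36986), Rational(-5, 31)), Rational(1, 2)) = Pow(Rational(304901, 1146566), Rational(1, 2)) = Mul(Rational(1, 1146566), Pow(349589119966, Rational(1, 2)))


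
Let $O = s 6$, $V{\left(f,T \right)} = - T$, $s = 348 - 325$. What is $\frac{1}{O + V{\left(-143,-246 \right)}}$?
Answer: $\frac{1}{384} \approx 0.0026042$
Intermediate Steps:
$s = 23$ ($s = 348 - 325 = 23$)
$O = 138$ ($O = 23 \cdot 6 = 138$)
$\frac{1}{O + V{\left(-143,-246 \right)}} = \frac{1}{138 - -246} = \frac{1}{138 + 246} = \frac{1}{384}$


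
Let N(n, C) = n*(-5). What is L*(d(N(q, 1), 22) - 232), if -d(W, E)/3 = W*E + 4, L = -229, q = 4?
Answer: -246404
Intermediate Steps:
N(n, C) = -5*n
d(W, E) = -12 - 3*E*W (d(W, E) = -3*(W*E + 4) = -3*(E*W + 4) = -3*(4 + E*W) = -12 - 3*E*W)
L*(d(N(q, 1), 22) - 232) = -229*((-12 - 3*22*(-5*4)) - 232) = -229*((-12 - 3*22*(-20)) - 232) = -229*((-12 + 1320) - 232) = -229*(1308 - 232) = -229*1076 = -246404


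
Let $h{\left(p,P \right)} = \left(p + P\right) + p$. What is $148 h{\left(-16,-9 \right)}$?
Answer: $-6068$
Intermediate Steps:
$h{\left(p,P \right)} = P + 2 p$ ($h{\left(p,P \right)} = \left(P + p\right) + p = P + 2 p$)
$148 h{\left(-16,-9 \right)} = 148 \left(-9 + 2 \left(-16\right)\right) = 148 \left(-9 - 32\right) = 148 \left(-41\right) = -6068$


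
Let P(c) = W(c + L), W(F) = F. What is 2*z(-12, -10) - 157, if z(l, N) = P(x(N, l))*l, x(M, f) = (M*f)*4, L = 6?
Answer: -11821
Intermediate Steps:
x(M, f) = 4*M*f
P(c) = 6 + c (P(c) = c + 6 = 6 + c)
z(l, N) = l*(6 + 4*N*l) (z(l, N) = (6 + 4*N*l)*l = l*(6 + 4*N*l))
2*z(-12, -10) - 157 = 2*(2*(-12)*(3 + 2*(-10)*(-12))) - 157 = 2*(2*(-12)*(3 + 240)) - 157 = 2*(2*(-12)*243) - 157 = 2*(-5832) - 157 = -11664 - 157 = -11821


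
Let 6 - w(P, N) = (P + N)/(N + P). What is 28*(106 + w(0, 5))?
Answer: 3108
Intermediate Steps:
w(P, N) = 5 (w(P, N) = 6 - (P + N)/(N + P) = 6 - (N + P)/(N + P) = 6 - 1*1 = 6 - 1 = 5)
28*(106 + w(0, 5)) = 28*(106 + 5) = 28*111 = 3108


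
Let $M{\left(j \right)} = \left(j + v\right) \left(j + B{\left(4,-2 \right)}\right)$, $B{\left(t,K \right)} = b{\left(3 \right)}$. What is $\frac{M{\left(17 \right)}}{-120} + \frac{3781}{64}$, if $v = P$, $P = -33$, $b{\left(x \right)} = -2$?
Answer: $\frac{3909}{64} \approx 61.078$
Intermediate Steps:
$B{\left(t,K \right)} = -2$
$v = -33$
$M{\left(j \right)} = \left(-33 + j\right) \left(-2 + j\right)$ ($M{\left(j \right)} = \left(j - 33\right) \left(j - 2\right) = \left(-33 + j\right) \left(-2 + j\right)$)
$\frac{M{\left(17 \right)}}{-120} + \frac{3781}{64} = \frac{66 + 17^{2} - 595}{-120} + \frac{3781}{64} = \left(66 + 289 - 595\right) \left(- \frac{1}{120}\right) + 3781 \cdot \frac{1}{64} = \left(-240\right) \left(- \frac{1}{120}\right) + \frac{3781}{64} = 2 + \frac{3781}{64} = \frac{3909}{64}$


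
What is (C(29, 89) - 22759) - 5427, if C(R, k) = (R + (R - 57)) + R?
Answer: -28156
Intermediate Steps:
C(R, k) = -57 + 3*R (C(R, k) = (R + (-57 + R)) + R = (-57 + 2*R) + R = -57 + 3*R)
(C(29, 89) - 22759) - 5427 = ((-57 + 3*29) - 22759) - 5427 = ((-57 + 87) - 22759) - 5427 = (30 - 22759) - 5427 = -22729 - 5427 = -28156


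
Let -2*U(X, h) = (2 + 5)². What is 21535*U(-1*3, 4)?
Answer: -1055215/2 ≈ -5.2761e+5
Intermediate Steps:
U(X, h) = -49/2 (U(X, h) = -(2 + 5)²/2 = -½*7² = -½*49 = -49/2)
21535*U(-1*3, 4) = 21535*(-49/2) = -1055215/2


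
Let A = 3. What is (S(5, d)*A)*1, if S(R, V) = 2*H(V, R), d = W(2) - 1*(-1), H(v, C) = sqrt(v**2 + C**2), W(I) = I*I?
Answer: 30*sqrt(2) ≈ 42.426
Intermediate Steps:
W(I) = I**2
H(v, C) = sqrt(C**2 + v**2)
d = 5 (d = 2**2 - 1*(-1) = 4 + 1 = 5)
S(R, V) = 2*sqrt(R**2 + V**2)
(S(5, d)*A)*1 = ((2*sqrt(5**2 + 5**2))*3)*1 = ((2*sqrt(25 + 25))*3)*1 = ((2*sqrt(50))*3)*1 = ((2*(5*sqrt(2)))*3)*1 = ((10*sqrt(2))*3)*1 = (30*sqrt(2))*1 = 30*sqrt(2)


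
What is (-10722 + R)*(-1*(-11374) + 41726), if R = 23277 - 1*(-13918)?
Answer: 1405716300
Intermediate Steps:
R = 37195 (R = 23277 + 13918 = 37195)
(-10722 + R)*(-1*(-11374) + 41726) = (-10722 + 37195)*(-1*(-11374) + 41726) = 26473*(11374 + 41726) = 26473*53100 = 1405716300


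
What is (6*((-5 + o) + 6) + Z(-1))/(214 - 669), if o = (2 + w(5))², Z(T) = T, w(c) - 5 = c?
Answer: -869/455 ≈ -1.9099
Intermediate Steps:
w(c) = 5 + c
o = 144 (o = (2 + (5 + 5))² = (2 + 10)² = 12² = 144)
(6*((-5 + o) + 6) + Z(-1))/(214 - 669) = (6*((-5 + 144) + 6) - 1)/(214 - 669) = (6*(139 + 6) - 1)/(-455) = (6*145 - 1)*(-1/455) = (870 - 1)*(-1/455) = 869*(-1/455) = -869/455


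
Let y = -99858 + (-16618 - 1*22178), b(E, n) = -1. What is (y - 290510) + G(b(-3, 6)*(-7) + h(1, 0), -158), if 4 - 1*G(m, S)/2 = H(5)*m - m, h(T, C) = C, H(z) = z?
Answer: -429212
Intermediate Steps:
y = -138654 (y = -99858 + (-16618 - 22178) = -99858 - 38796 = -138654)
G(m, S) = 8 - 8*m (G(m, S) = 8 - 2*(5*m - m) = 8 - 8*m)
(y - 290510) + G(b(-3, 6)*(-7) + h(1, 0), -158) = (-138654 - 290510) + (8 - 8*(-1*(-7) + 0)) = -429164 + (8 - 8*(7 + 0)) = -429164 + (8 - 8*7) = -429164 + (8 - 56) = -429164 - 48 = -429212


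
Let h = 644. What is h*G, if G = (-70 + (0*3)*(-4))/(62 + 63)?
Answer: -9016/25 ≈ -360.64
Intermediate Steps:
G = -14/25 (G = (-70 + 0*(-4))/125 = (-70 + 0)*(1/125) = -70*1/125 = -14/25 ≈ -0.56000)
h*G = 644*(-14/25) = -9016/25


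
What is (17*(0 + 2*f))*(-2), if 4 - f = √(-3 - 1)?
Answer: -272 + 136*I ≈ -272.0 + 136.0*I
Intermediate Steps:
f = 4 - 2*I (f = 4 - √(-3 - 1) = 4 - √(-4) = 4 - 2*I ≈ 4.0 - 2.0*I)
(17*(0 + 2*f))*(-2) = (17*(0 + 2*(4 - 2*I)))*(-2) = (17*(0 + (8 - 4*I)))*(-2) = (17*(8 - 4*I))*(-2) = (136 - 68*I)*(-2) = -272 + 136*I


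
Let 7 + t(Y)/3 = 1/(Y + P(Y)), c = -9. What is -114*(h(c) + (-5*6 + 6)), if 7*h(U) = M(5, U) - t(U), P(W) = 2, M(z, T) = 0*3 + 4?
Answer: 113772/49 ≈ 2321.9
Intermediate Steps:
M(z, T) = 4 (M(z, T) = 0 + 4 = 4)
t(Y) = -21 + 3/(2 + Y) (t(Y) = -21 + 3/(Y + 2) = -21 + 3/(2 + Y))
h(U) = 4/7 - 3*(-13 - 7*U)/(7*(2 + U)) (h(U) = (4 - 3*(-13 - 7*U)/(2 + U))/7 = 4/7 - 3*(-13 - 7*U)/(7*(2 + U)))
-114*(h(c) + (-5*6 + 6)) = -114*((47 + 25*(-9))/(7*(2 - 9)) + (-5*6 + 6)) = -114*((⅐)*(47 - 225)/(-7) + (-30 + 6)) = -114*((⅐)*(-⅐)*(-178) - 24) = -114*(178/49 - 24) = -114*(-998/49) = 113772/49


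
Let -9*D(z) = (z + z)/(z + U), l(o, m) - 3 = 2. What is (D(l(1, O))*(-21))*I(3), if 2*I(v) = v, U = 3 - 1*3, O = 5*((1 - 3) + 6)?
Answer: 7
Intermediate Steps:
O = 20 (O = 5*(-2 + 6) = 5*4 = 20)
l(o, m) = 5 (l(o, m) = 3 + 2 = 5)
U = 0 (U = 3 - 3 = 0)
I(v) = v/2
D(z) = -2/9 (D(z) = -(z + z)/(9*(z + 0)) = -2*z/(9*z) = -1/9*2 = -2/9)
(D(l(1, O))*(-21))*I(3) = (-2/9*(-21))*((1/2)*3) = (14/3)*(3/2) = 7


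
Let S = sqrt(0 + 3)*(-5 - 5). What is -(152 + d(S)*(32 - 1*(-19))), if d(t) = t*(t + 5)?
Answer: -15452 + 2550*sqrt(3) ≈ -11035.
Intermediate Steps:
S = -10*sqrt(3) (S = sqrt(3)*(-10) = -10*sqrt(3) ≈ -17.320)
d(t) = t*(5 + t)
-(152 + d(S)*(32 - 1*(-19))) = -(152 + ((-10*sqrt(3))*(5 - 10*sqrt(3)))*(32 - 1*(-19))) = -(152 + (-10*sqrt(3)*(5 - 10*sqrt(3)))*(32 + 19)) = -(152 - 10*sqrt(3)*(5 - 10*sqrt(3))*51) = -(152 - 510*sqrt(3)*(5 - 10*sqrt(3))) = -152 + 510*sqrt(3)*(5 - 10*sqrt(3))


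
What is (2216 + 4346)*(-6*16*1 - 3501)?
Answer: -23603514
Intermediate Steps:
(2216 + 4346)*(-6*16*1 - 3501) = 6562*(-96*1 - 3501) = 6562*(-96 - 3501) = 6562*(-3597) = -23603514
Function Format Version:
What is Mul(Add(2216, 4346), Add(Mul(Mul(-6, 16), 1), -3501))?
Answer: -23603514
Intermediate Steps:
Mul(Add(2216, 4346), Add(Mul(Mul(-6, 16), 1), -3501)) = Mul(6562, Add(Mul(-96, 1), -3501)) = Mul(6562, Add(-96, -3501)) = Mul(6562, -3597) = -23603514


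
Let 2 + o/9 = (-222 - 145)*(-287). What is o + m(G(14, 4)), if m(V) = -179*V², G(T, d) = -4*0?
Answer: 947943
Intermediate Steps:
G(T, d) = 0
o = 947943 (o = -18 + 9*((-222 - 145)*(-287)) = -18 + 9*(-367*(-287)) = -18 + 9*105329 = -18 + 947961 = 947943)
o + m(G(14, 4)) = 947943 - 179*0² = 947943 - 179*0 = 947943 + 0 = 947943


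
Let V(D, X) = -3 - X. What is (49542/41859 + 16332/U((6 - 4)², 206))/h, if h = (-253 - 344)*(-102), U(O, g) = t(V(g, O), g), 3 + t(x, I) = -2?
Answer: -113898913/2124134955 ≈ -0.053621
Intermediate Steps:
t(x, I) = -5 (t(x, I) = -3 - 2 = -5)
U(O, g) = -5
h = 60894 (h = -597*(-102) = 60894)
(49542/41859 + 16332/U((6 - 4)², 206))/h = (49542/41859 + 16332/(-5))/60894 = (49542*(1/41859) + 16332*(-⅕))*(1/60894) = (16514/13953 - 16332/5)*(1/60894) = -227797826/69765*1/60894 = -113898913/2124134955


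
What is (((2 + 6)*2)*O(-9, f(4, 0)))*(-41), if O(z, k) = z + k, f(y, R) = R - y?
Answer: 8528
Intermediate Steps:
O(z, k) = k + z
(((2 + 6)*2)*O(-9, f(4, 0)))*(-41) = (((2 + 6)*2)*((0 - 1*4) - 9))*(-41) = ((8*2)*((0 - 4) - 9))*(-41) = (16*(-4 - 9))*(-41) = (16*(-13))*(-41) = -208*(-41) = 8528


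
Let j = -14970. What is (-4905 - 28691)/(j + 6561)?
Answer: 33596/8409 ≈ 3.9952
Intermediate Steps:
(-4905 - 28691)/(j + 6561) = (-4905 - 28691)/(-14970 + 6561) = -33596/(-8409) = -33596*(-1/8409) = 33596/8409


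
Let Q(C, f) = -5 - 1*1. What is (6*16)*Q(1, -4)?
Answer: -576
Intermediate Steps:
Q(C, f) = -6 (Q(C, f) = -5 - 1 = -6)
(6*16)*Q(1, -4) = (6*16)*(-6) = 96*(-6) = -576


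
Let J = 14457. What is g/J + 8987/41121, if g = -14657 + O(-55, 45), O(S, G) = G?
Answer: -156978331/198162099 ≈ -0.79217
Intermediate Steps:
g = -14612 (g = -14657 + 45 = -14612)
g/J + 8987/41121 = -14612/14457 + 8987/41121 = -156978331/198162099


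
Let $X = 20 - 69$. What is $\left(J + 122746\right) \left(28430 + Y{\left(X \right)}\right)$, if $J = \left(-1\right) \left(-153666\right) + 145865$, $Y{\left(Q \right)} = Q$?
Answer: $11984643537$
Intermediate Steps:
$X = -49$ ($X = 20 - 69 = -49$)
$J = 299531$ ($J = 153666 + 145865 = 299531$)
$\left(J + 122746\right) \left(28430 + Y{\left(X \right)}\right) = \left(299531 + 122746\right) \left(28430 - 49\right) = 422277 \cdot 28381 = 11984643537$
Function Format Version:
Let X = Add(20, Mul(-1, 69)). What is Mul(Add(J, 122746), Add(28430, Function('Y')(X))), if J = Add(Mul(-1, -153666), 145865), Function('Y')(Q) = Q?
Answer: 11984643537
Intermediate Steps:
X = -49 (X = Add(20, -69) = -49)
J = 299531 (J = Add(153666, 145865) = 299531)
Mul(Add(J, 122746), Add(28430, Function('Y')(X))) = Mul(Add(299531, 122746), Add(28430, -49)) = Mul(422277, 28381) = 11984643537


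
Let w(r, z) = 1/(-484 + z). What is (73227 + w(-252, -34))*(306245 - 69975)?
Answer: 4481047793975/259 ≈ 1.7301e+10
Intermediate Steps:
(73227 + w(-252, -34))*(306245 - 69975) = (73227 + 1/(-484 - 34))*(306245 - 69975) = (73227 + 1/(-518))*236270 = (73227 - 1/518)*236270 = (37931585/518)*236270 = 4481047793975/259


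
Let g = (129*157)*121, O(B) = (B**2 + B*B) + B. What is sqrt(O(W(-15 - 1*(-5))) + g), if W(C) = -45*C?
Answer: 7*sqrt(58287) ≈ 1690.0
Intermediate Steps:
O(B) = B + 2*B**2 (O(B) = (B**2 + B**2) + B = 2*B**2 + B = B + 2*B**2)
g = 2450613 (g = 20253*121 = 2450613)
sqrt(O(W(-15 - 1*(-5))) + g) = sqrt((-45*(-15 - 1*(-5)))*(1 + 2*(-45*(-15 - 1*(-5)))) + 2450613) = sqrt((-45*(-15 + 5))*(1 + 2*(-45*(-15 + 5))) + 2450613) = sqrt((-45*(-10))*(1 + 2*(-45*(-10))) + 2450613) = sqrt(450*(1 + 2*450) + 2450613) = sqrt(450*(1 + 900) + 2450613) = sqrt(450*901 + 2450613) = sqrt(405450 + 2450613) = sqrt(2856063) = 7*sqrt(58287)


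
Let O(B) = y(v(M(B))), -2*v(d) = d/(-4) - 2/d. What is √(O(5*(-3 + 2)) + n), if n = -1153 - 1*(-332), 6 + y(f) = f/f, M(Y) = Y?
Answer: I*√826 ≈ 28.74*I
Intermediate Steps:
v(d) = 1/d + d/8 (v(d) = -(d/(-4) - 2/d)/2 = -(d*(-¼) - 2/d)/2 = -(-d/4 - 2/d)/2 = -(-2/d - d/4)/2 = 1/d + d/8)
y(f) = -5 (y(f) = -6 + f/f = -6 + 1 = -5)
O(B) = -5
n = -821 (n = -1153 + 332 = -821)
√(O(5*(-3 + 2)) + n) = √(-5 - 821) = √(-826) = I*√826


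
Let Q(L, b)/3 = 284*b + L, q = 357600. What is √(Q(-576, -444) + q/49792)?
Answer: I*√230013257469/778 ≈ 616.45*I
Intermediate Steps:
Q(L, b) = 3*L + 852*b (Q(L, b) = 3*(284*b + L) = 3*(L + 284*b) = 3*L + 852*b)
√(Q(-576, -444) + q/49792) = √((3*(-576) + 852*(-444)) + 357600/49792) = √((-1728 - 378288) + 357600*(1/49792)) = √(-380016 + 11175/1556) = √(-591293721/1556) = I*√230013257469/778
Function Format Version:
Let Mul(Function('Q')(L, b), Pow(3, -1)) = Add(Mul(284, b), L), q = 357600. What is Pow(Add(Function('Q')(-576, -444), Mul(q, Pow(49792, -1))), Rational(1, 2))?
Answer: Mul(Rational(1, 778), I, Pow(230013257469, Rational(1, 2))) ≈ Mul(616.45, I)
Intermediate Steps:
Function('Q')(L, b) = Add(Mul(3, L), Mul(852, b)) (Function('Q')(L, b) = Mul(3, Add(Mul(284, b), L)) = Mul(3, Add(L, Mul(284, b))) = Add(Mul(3, L), Mul(852, b)))
Pow(Add(Function('Q')(-576, -444), Mul(q, Pow(49792, -1))), Rational(1, 2)) = Pow(Add(Add(Mul(3, -576), Mul(852, -444)), Mul(357600, Pow(49792, -1))), Rational(1, 2)) = Pow(Add(Add(-1728, -378288), Mul(357600, Rational(1, 49792))), Rational(1, 2)) = Pow(Add(-380016, Rational(11175, 1556)), Rational(1, 2)) = Pow(Rational(-591293721, 1556), Rational(1, 2)) = Mul(Rational(1, 778), I, Pow(230013257469, Rational(1, 2)))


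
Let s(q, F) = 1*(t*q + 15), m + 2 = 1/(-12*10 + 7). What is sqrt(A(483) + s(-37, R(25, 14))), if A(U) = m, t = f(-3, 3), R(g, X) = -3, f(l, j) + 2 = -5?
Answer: 3*sqrt(385895)/113 ≈ 16.492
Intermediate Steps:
f(l, j) = -7 (f(l, j) = -2 - 5 = -7)
t = -7
m = -227/113 (m = -2 + 1/(-12*10 + 7) = -2 + 1/(-120 + 7) = -2 + 1/(-113) = -2 - 1/113 = -227/113 ≈ -2.0089)
A(U) = -227/113
s(q, F) = 15 - 7*q (s(q, F) = 1*(-7*q + 15) = 1*(15 - 7*q) = 15 - 7*q)
sqrt(A(483) + s(-37, R(25, 14))) = sqrt(-227/113 + (15 - 7*(-37))) = sqrt(-227/113 + (15 + 259)) = sqrt(-227/113 + 274) = sqrt(30735/113) = 3*sqrt(385895)/113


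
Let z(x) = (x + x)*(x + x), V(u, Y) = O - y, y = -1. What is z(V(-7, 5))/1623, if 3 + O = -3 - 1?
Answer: 48/541 ≈ 0.088725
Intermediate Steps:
O = -7 (O = -3 + (-3 - 1) = -3 - 4 = -7)
V(u, Y) = -6 (V(u, Y) = -7 - 1*(-1) = -7 + 1 = -6)
z(x) = 4*x² (z(x) = (2*x)*(2*x) = 4*x²)
z(V(-7, 5))/1623 = (4*(-6)²)/1623 = (4*36)*(1/1623) = 144*(1/1623) = 48/541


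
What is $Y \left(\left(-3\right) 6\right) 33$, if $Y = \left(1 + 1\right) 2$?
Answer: $-2376$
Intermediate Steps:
$Y = 4$ ($Y = 2 \cdot 2 = 4$)
$Y \left(\left(-3\right) 6\right) 33 = 4 \left(\left(-3\right) 6\right) 33 = 4 \left(-18\right) 33 = \left(-72\right) 33 = -2376$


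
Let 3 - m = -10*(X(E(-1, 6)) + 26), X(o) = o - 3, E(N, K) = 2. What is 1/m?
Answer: 1/253 ≈ 0.0039526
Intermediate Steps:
X(o) = -3 + o
m = 253 (m = 3 - (-10)*((-3 + 2) + 26) = 3 - (-10)*(-1 + 26) = 3 - (-10)*25 = 3 - 1*(-250) = 3 + 250 = 253)
1/m = 1/253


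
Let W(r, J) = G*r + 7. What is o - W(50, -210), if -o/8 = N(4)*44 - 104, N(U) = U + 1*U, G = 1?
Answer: -2041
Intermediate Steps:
W(r, J) = 7 + r (W(r, J) = 1*r + 7 = r + 7 = 7 + r)
N(U) = 2*U (N(U) = U + U = 2*U)
o = -1984 (o = -8*((2*4)*44 - 104) = -8*(8*44 - 104) = -8*(352 - 104) = -8*248 = -1984)
o - W(50, -210) = -1984 - (7 + 50) = -1984 - 1*57 = -1984 - 57 = -2041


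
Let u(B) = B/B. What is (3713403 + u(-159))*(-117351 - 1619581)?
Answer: -6449930236528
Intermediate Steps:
u(B) = 1
(3713403 + u(-159))*(-117351 - 1619581) = (3713403 + 1)*(-117351 - 1619581) = 3713404*(-1736932) = -6449930236528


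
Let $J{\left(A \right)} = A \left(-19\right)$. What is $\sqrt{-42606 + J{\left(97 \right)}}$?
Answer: $i \sqrt{44449} \approx 210.83 i$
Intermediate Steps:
$J{\left(A \right)} = - 19 A$
$\sqrt{-42606 + J{\left(97 \right)}} = \sqrt{-42606 - 1843} = \sqrt{-44449} = i \sqrt{44449}$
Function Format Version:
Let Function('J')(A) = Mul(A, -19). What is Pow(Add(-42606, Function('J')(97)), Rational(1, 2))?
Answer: Mul(I, Pow(44449, Rational(1, 2))) ≈ Mul(210.83, I)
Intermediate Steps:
Function('J')(A) = Mul(-19, A)
Pow(Add(-42606, Function('J')(97)), Rational(1, 2)) = Pow(Add(-42606, Mul(-19, 97)), Rational(1, 2)) = Pow(Add(-42606, -1843), Rational(1, 2)) = Pow(-44449, Rational(1, 2)) = Mul(I, Pow(44449, Rational(1, 2)))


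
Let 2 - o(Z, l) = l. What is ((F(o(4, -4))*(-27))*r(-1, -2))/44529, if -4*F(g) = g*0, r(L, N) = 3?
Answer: 0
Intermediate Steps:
o(Z, l) = 2 - l
F(g) = 0 (F(g) = -g*0/4 = -1/4*0 = 0)
((F(o(4, -4))*(-27))*r(-1, -2))/44529 = ((0*(-27))*3)/44529 = (0*3)*(1/44529) = 0*(1/44529) = 0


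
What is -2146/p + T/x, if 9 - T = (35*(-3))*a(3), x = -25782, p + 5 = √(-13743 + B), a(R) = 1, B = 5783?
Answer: 9191019/6862309 + 4292*I*√1990/7985 ≈ 1.3393 + 23.978*I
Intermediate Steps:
p = -5 + 2*I*√1990 (p = -5 + √(-13743 + 5783) = -5 + √(-7960) = -5 + 2*I*√1990 ≈ -5.0 + 89.219*I)
T = 114 (T = 9 - 35*(-3) = 9 - (-105) = 9 - 1*(-105) = 9 + 105 = 114)
-2146/p + T/x = -2146/(-5 + 2*I*√1990) + 114/(-25782) = -2146/(-5 + 2*I*√1990) + 114*(-1/25782) = -2146/(-5 + 2*I*√1990) - 19/4297 = -19/4297 - 2146/(-5 + 2*I*√1990)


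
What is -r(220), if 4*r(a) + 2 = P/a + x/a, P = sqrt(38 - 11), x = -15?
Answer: 91/176 - 3*sqrt(3)/880 ≈ 0.51114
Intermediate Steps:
P = 3*sqrt(3) (P = sqrt(27) = 3*sqrt(3) ≈ 5.1962)
r(a) = -1/2 - 15/(4*a) + 3*sqrt(3)/(4*a) (r(a) = -1/2 + ((3*sqrt(3))/a - 15/a)/4 = -1/2 + (3*sqrt(3)/a - 15/a)/4 = -1/2 + (-15/a + 3*sqrt(3)/a)/4 = -1/2 + (-15/(4*a) + 3*sqrt(3)/(4*a)) = -1/2 - 15/(4*a) + 3*sqrt(3)/(4*a))
-r(220) = -(-15 - 2*220 + 3*sqrt(3))/(4*220) = -(-15 - 440 + 3*sqrt(3))/(4*220) = -(-455 + 3*sqrt(3))/(4*220) = -(-91/176 + 3*sqrt(3)/880) = 91/176 - 3*sqrt(3)/880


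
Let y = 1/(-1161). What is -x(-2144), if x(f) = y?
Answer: 1/1161 ≈ 0.00086133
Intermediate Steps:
y = -1/1161 ≈ -0.00086133
x(f) = -1/1161
-x(-2144) = -1*(-1/1161) = 1/1161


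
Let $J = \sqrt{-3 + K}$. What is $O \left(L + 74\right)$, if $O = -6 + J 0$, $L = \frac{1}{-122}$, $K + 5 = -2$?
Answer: $- \frac{27081}{61} \approx -443.95$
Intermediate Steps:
$K = -7$ ($K = -5 - 2 = -7$)
$L = - \frac{1}{122} \approx -0.0081967$
$J = i \sqrt{10}$ ($J = \sqrt{-3 - 7} = \sqrt{-10} = i \sqrt{10} \approx 3.1623 i$)
$O = -6$ ($O = -6 + i \sqrt{10} \cdot 0 = -6 + 0 = -6$)
$O \left(L + 74\right) = - 6 \left(- \frac{1}{122} + 74\right) = \left(-6\right) \frac{9027}{122} = - \frac{27081}{61}$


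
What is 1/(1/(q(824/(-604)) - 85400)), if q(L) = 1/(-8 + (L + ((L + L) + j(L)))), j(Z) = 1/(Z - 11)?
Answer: -293088214117/3431943 ≈ -85400.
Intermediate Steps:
j(Z) = 1/(-11 + Z)
q(L) = 1/(-8 + 1/(-11 + L) + 3*L) (q(L) = 1/(-8 + (L + ((L + L) + 1/(-11 + L)))) = 1/(-8 + (L + (2*L + 1/(-11 + L)))) = 1/(-8 + (L + (1/(-11 + L) + 2*L))) = 1/(-8 + (1/(-11 + L) + 3*L)) = 1/(-8 + 1/(-11 + L) + 3*L))
1/(1/(q(824/(-604)) - 85400)) = 1/(1/((-11 + 824/(-604))/(1 + (-11 + 824/(-604))*(-8 + 3*(824/(-604)))) - 85400)) = 1/(1/((-11 + 824*(-1/604))/(1 + (-11 + 824*(-1/604))*(-8 + 3*(824*(-1/604)))) - 85400)) = 1/(1/((-11 - 206/151)/(1 + (-11 - 206/151)*(-8 + 3*(-206/151))) - 85400)) = 1/(1/(-1867/151/(1 - 1867*(-8 - 618/151)/151) - 85400)) = 1/(1/(-1867/151/(1 - 1867/151*(-1826/151)) - 85400)) = 1/(1/(-1867/151/(1 + 3409142/22801) - 85400)) = 1/(1/(-1867/151/(3431943/22801) - 85400)) = 1/(1/((22801/3431943)*(-1867/151) - 85400)) = 1/(1/(-281917/3431943 - 85400)) = 1/(1/(-293088214117/3431943)) = 1/(-3431943/293088214117) = -293088214117/3431943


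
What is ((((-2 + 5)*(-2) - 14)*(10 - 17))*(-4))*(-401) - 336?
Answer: 224224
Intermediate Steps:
((((-2 + 5)*(-2) - 14)*(10 - 17))*(-4))*(-401) - 336 = (((3*(-2) - 14)*(-7))*(-4))*(-401) - 336 = (((-6 - 14)*(-7))*(-4))*(-401) - 336 = (-20*(-7)*(-4))*(-401) - 336 = (140*(-4))*(-401) - 336 = -560*(-401) - 336 = 224560 - 336 = 224224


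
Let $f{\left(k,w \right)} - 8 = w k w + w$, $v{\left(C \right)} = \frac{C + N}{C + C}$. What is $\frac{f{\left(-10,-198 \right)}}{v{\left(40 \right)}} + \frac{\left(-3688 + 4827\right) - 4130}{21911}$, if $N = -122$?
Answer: $\frac{343765938569}{898351} \approx 3.8266 \cdot 10^{5}$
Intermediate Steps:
$v{\left(C \right)} = \frac{-122 + C}{2 C}$ ($v{\left(C \right)} = \frac{C - 122}{C + C} = \frac{-122 + C}{2 C}$)
$f{\left(k,w \right)} = 8 + w + k w^{2}$ ($f{\left(k,w \right)} = 8 + \left(w k w + w\right) = 8 + \left(k w w + w\right) = 8 + \left(k w^{2} + w\right) = 8 + \left(w + k w^{2}\right) = 8 + w + k w^{2}$)
$\frac{f{\left(-10,-198 \right)}}{v{\left(40 \right)}} + \frac{\left(-3688 + 4827\right) - 4130}{21911} = \frac{8 - 198 - 10 \left(-198\right)^{2}}{\frac{1}{2} \cdot \frac{1}{40} \left(-122 + 40\right)} + \frac{\left(-3688 + 4827\right) - 4130}{21911} = \frac{8 - 198 - 392040}{\frac{1}{2} \cdot \frac{1}{40} \left(-82\right)} + \left(1139 - 4130\right) \frac{1}{21911} = \frac{8 - 198 - 392040}{- \frac{41}{40}} - \frac{2991}{21911} = \left(-392230\right) \left(- \frac{40}{41}\right) - \frac{2991}{21911} = \frac{15689200}{41} - \frac{2991}{21911} = \frac{343765938569}{898351}$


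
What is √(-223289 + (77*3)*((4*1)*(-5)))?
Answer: I*√227909 ≈ 477.4*I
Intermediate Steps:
√(-223289 + (77*3)*((4*1)*(-5))) = √(-223289 + 231*(4*(-5))) = √(-223289 + 231*(-20)) = √(-223289 - 4620) = √(-227909) = I*√227909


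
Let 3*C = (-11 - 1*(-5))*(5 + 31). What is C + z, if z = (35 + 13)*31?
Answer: 1416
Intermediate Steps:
C = -72 (C = ((-11 - 1*(-5))*(5 + 31))/3 = ((-11 + 5)*36)/3 = (-6*36)/3 = (1/3)*(-216) = -72)
z = 1488 (z = 48*31 = 1488)
C + z = -72 + 1488 = 1416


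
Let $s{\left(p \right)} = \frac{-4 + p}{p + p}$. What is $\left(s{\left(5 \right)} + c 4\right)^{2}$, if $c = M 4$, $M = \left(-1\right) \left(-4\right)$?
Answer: $\frac{410881}{100} \approx 4108.8$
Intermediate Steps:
$M = 4$
$s{\left(p \right)} = \frac{-4 + p}{2 p}$
$c = 16$ ($c = 4 \cdot 4 = 16$)
$\left(s{\left(5 \right)} + c 4\right)^{2} = \left(\frac{-4 + 5}{2 \cdot 5} + 16 \cdot 4\right)^{2} = \left(\frac{1}{2} \cdot \frac{1}{5} \cdot 1 + 64\right)^{2} = \left(\frac{1}{10} + 64\right)^{2} = \left(\frac{641}{10}\right)^{2} = \frac{410881}{100}$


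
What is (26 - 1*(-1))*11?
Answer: 297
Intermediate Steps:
(26 - 1*(-1))*11 = (26 + 1)*11 = 27*11 = 297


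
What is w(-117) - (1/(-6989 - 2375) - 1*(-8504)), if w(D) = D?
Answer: -80727043/9364 ≈ -8621.0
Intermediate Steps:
w(-117) - (1/(-6989 - 2375) - 1*(-8504)) = -117 - (1/(-6989 - 2375) - 1*(-8504)) = -117 - (1/(-9364) + 8504) = -117 - (-1/9364 + 8504) = -117 - 1*79631455/9364 = -117 - 79631455/9364 = -80727043/9364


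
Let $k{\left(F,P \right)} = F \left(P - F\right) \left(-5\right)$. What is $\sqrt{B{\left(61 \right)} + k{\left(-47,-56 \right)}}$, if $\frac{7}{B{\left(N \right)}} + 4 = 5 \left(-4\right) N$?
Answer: $\frac{i \sqrt{88018078}}{204} \approx 45.989 i$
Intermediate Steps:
$B{\left(N \right)} = \frac{7}{-4 - 20 N}$ ($B{\left(N \right)} = \frac{7}{-4 + 5 \left(-4\right) N} = \frac{7}{-4 - 20 N}$)
$k{\left(F,P \right)} = - 5 F \left(P - F\right)$
$\sqrt{B{\left(61 \right)} + k{\left(-47,-56 \right)}} = \sqrt{- \frac{7}{4 + 20 \cdot 61} + 5 \left(-47\right) \left(-47 - -56\right)} = \sqrt{- \frac{7}{4 + 1220} + 5 \left(-47\right) \left(-47 + 56\right)} = \sqrt{- \frac{7}{1224} + 5 \left(-47\right) 9} = \sqrt{\left(-7\right) \frac{1}{1224} - 2115} = \sqrt{- \frac{7}{1224} - 2115} = \sqrt{- \frac{2588767}{1224}} = \frac{i \sqrt{88018078}}{204}$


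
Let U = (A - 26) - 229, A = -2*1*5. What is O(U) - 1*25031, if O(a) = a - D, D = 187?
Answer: -25483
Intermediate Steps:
A = -10 (A = -2*5 = -10)
U = -265 (U = (-10 - 26) - 229 = -36 - 229 = -265)
O(a) = -187 + a (O(a) = a - 1*187 = a - 187 = -187 + a)
O(U) - 1*25031 = (-187 - 265) - 1*25031 = -452 - 25031 = -25483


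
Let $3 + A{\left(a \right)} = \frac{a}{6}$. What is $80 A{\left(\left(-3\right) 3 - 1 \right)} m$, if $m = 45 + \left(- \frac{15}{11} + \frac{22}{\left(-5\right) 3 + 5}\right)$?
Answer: $- \frac{510496}{33} \approx -15470.0$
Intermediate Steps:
$A{\left(a \right)} = -3 + \frac{a}{6}$
$m = \frac{2279}{55}$ ($m = 45 + \left(\left(-15\right) \frac{1}{11} + \frac{22}{-15 + 5}\right) = 45 + \left(- \frac{15}{11} + \frac{22}{-10}\right) = 45 + \left(- \frac{15}{11} + 22 \left(- \frac{1}{10}\right)\right) = 45 - \frac{196}{55} = \frac{2279}{55} \approx 41.436$)
$80 A{\left(\left(-3\right) 3 - 1 \right)} m = 80 \left(-3 + \frac{\left(-3\right) 3 - 1}{6}\right) \frac{2279}{55} = 80 \left(-3 + \frac{-9 - 1}{6}\right) \frac{2279}{55} = 80 \left(-3 + \frac{1}{6} \left(-10\right)\right) \frac{2279}{55} = 80 \left(-3 - \frac{5}{3}\right) \frac{2279}{55} = 80 \left(- \frac{14}{3}\right) \frac{2279}{55} = \left(- \frac{1120}{3}\right) \frac{2279}{55} = - \frac{510496}{33}$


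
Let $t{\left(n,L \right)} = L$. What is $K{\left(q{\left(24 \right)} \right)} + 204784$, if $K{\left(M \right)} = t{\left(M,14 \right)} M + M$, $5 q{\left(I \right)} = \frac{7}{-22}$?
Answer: $\frac{4505227}{22} \approx 2.0478 \cdot 10^{5}$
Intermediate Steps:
$q{\left(I \right)} = - \frac{7}{110}$ ($q{\left(I \right)} = \frac{7 \frac{1}{-22}}{5} = \frac{7 \left(- \frac{1}{22}\right)}{5} = \frac{1}{5} \left(- \frac{7}{22}\right) = - \frac{7}{110}$)
$K{\left(M \right)} = 15 M$ ($K{\left(M \right)} = 14 M + M = 15 M$)
$K{\left(q{\left(24 \right)} \right)} + 204784 = 15 \left(- \frac{7}{110}\right) + 204784 = - \frac{21}{22} + 204784 = \frac{4505227}{22}$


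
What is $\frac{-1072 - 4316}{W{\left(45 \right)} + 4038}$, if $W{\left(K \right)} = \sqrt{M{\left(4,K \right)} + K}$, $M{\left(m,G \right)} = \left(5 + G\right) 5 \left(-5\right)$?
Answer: $- \frac{21756744}{16306649} + \frac{5388 i \sqrt{1205}}{16306649} \approx -1.3342 + 0.01147 i$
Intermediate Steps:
$M{\left(m,G \right)} = -125 - 25 G$ ($M{\left(m,G \right)} = \left(25 + 5 G\right) \left(-5\right) = -125 - 25 G$)
$W{\left(K \right)} = \sqrt{-125 - 24 K}$ ($W{\left(K \right)} = \sqrt{\left(-125 - 25 K\right) + K} = \sqrt{-125 - 24 K}$)
$\frac{-1072 - 4316}{W{\left(45 \right)} + 4038} = \frac{-1072 - 4316}{\sqrt{-125 - 1080} + 4038} = - \frac{5388}{\sqrt{-125 - 1080} + 4038} = - \frac{5388}{\sqrt{-1205} + 4038} = - \frac{5388}{i \sqrt{1205} + 4038} = - \frac{5388}{4038 + i \sqrt{1205}}$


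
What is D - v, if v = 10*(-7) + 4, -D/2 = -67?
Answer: 200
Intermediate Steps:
D = 134 (D = -2*(-67) = 134)
v = -66 (v = -70 + 4 = -66)
D - v = 134 - 1*(-66) = 134 + 66 = 200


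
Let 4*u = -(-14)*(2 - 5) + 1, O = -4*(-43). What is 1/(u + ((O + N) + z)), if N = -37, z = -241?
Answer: -4/465 ≈ -0.0086021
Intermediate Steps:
O = 172
u = -41/4 (u = (-(-14)*(2 - 5) + 1)/4 = (-(-14)*(-3) + 1)/4 = (-14*3 + 1)/4 = (-42 + 1)/4 = (¼)*(-41) = -41/4 ≈ -10.250)
1/(u + ((O + N) + z)) = 1/(-41/4 + ((172 - 37) - 241)) = 1/(-41/4 + (135 - 241)) = 1/(-41/4 - 106) = 1/(-465/4) = -4/465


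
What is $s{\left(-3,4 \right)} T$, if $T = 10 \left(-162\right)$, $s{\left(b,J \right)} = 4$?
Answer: $-6480$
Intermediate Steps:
$T = -1620$
$s{\left(-3,4 \right)} T = 4 \left(-1620\right) = -6480$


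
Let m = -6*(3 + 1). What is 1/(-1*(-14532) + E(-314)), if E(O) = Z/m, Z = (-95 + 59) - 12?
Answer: 1/14534 ≈ 6.8804e-5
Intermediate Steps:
Z = -48 (Z = -36 - 12 = -48)
m = -24 (m = -6*4 = -24)
E(O) = 2 (E(O) = -48/(-24) = -48*(-1/24) = 2)
1/(-1*(-14532) + E(-314)) = 1/(-1*(-14532) + 2) = 1/(14532 + 2) = 1/14534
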